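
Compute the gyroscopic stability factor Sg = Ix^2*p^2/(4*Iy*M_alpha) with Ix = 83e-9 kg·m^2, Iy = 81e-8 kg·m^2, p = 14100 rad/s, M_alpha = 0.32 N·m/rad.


Sg = Ix^2 * p^2 / (4 * Iy * M_alpha) = (83e-9)^2 * 14100^2 / (4 * 81e-8 * 0.32) = 1.321

1.321


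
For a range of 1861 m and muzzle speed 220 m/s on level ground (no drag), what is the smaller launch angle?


sin(2*theta) = R*g/v0^2 = 1861*9.81/220^2 = 0.377199, theta = arcsin(0.377199)/2 = 11.08°

11.08 degrees


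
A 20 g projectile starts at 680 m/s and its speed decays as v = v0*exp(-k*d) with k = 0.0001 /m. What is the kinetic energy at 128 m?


v = v0*exp(-k*d) = 680*exp(-0.0001*128) = 671.351 m/s
E = 0.5*m*v^2 = 0.5*0.02*671.351^2 = 4507 J

4507 J


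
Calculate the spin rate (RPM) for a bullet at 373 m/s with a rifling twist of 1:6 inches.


twist_m = 6*0.0254 = 0.1524 m
spin = v/twist = 373/0.1524 = 2447.507 rev/s
RPM = spin*60 = 2447.507*60 ≈ 146850 RPM

146850 RPM


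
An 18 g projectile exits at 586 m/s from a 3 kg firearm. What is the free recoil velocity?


v_recoil = m_p * v_p / m_gun = 0.018 * 586 / 3 = 3.516 m/s

3.516 m/s


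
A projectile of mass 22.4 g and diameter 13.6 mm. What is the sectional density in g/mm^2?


SD = m/d^2 = 22.4/13.6^2 = 0.1211 g/mm^2

0.1211 g/mm^2


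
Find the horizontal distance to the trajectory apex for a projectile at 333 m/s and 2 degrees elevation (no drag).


R = v0^2*sin(2*theta)/g = 333^2*sin(2*2°)/9.81 = 788.504 m
apex_dist = R/2 = 788.504/2 = 394.3 m

394.3 m


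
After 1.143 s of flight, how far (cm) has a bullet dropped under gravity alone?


drop = 0.5*g*t^2 = 0.5*9.81*1.143^2 = 6.40813 m ≈ 640.8 cm

640.8 cm


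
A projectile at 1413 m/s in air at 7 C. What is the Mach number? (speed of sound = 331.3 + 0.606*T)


a = 331.3 + 0.606*(7) = 335.542 m/s
M = v/a = 1413/335.542 = 4.211

4.211


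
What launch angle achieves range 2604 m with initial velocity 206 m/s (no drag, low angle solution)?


sin(2*theta) = R*g/v0^2 = 2604*9.81/206^2 = 0.601971, theta = arcsin(0.601971)/2 = 18.51°

18.51 degrees


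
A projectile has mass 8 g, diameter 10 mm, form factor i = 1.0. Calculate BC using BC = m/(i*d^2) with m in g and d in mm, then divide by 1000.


BC = m/(i*d^2*1000) = 8/(1.0 * 10^2 * 1000) = 8e-05

8e-05


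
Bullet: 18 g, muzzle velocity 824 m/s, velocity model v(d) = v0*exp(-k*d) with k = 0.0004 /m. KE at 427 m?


v = v0*exp(-k*d) = 824*exp(-0.0004*427) = 694.624 m/s
E = 0.5*m*v^2 = 0.5*0.018*694.624^2 = 4343 J

4343 J


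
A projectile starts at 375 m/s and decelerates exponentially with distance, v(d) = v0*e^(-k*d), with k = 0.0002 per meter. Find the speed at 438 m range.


v = v0*exp(-k*d) = 375*exp(-0.0002*438) = 343.5 m/s

343.5 m/s


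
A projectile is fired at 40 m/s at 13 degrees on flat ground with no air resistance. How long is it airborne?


T = 2*v0*sin(theta)/g = 2*40*sin(13°)/9.81 = 1.834 s

1.834 s


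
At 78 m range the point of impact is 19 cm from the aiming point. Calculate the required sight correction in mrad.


1 mrad subtends 1 cm per 10 m of range, so adj = error_cm / (dist_m / 10) = 19 / (78/10) = 2.436 mrad

2.436 mrad


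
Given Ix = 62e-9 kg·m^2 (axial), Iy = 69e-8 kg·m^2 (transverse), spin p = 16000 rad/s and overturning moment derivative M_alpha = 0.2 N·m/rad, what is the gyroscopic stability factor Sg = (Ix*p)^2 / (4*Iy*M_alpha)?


Sg = Ix^2 * p^2 / (4 * Iy * M_alpha) = (62e-9)^2 * 16000^2 / (4 * 69e-8 * 0.2) = 1.783

1.783


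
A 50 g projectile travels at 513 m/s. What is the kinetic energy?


E = 0.5*m*v^2 = 0.5*0.05*513^2 = 6579 J

6579 J


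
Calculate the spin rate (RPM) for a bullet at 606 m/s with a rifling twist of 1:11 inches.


twist_m = 11*0.0254 = 0.2794 m
spin = v/twist = 606/0.2794 = 2168.933 rev/s
RPM = spin*60 = 2168.933*60 ≈ 130136 RPM

130136 RPM


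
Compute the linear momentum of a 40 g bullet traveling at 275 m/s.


p = m*v = 0.04*275 = 11 kg·m/s

11 kg·m/s


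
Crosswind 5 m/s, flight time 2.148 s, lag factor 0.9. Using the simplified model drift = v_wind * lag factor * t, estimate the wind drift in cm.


drift = v_wind * lag * t = 5 * 0.9 * 2.148 = 9.666 m ≈ 966.6 cm

966.6 cm


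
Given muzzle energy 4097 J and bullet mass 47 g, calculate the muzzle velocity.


v = sqrt(2*E/m) = sqrt(2*4097/0.047) = 417.5 m/s

417.5 m/s


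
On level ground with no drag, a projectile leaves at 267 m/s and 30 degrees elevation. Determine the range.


R = v0^2 * sin(2*theta) / g = 267^2 * sin(2*30°) / 9.81 = 6293 m

6293 m


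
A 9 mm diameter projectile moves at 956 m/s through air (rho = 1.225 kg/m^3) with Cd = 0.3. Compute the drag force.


A = pi*(d/2)^2 = pi*(9/2000)^2 = 6.36173e-05 m^2
Fd = 0.5*Cd*rho*A*v^2 = 0.5*0.3*1.225*6.36173e-05*956^2 = 10.68 N

10.68 N


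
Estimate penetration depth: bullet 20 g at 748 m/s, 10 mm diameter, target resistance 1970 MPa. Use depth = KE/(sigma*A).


A = pi*(d/2)^2 = pi*(10/2)^2 = 78.5398 mm^2
E = 0.5*m*v^2 = 0.5*0.02*748^2 = 5595.04 J
depth = E/(sigma*A) = 5595.04 J / (1970 MPa * 78.5398 mm^2) = 5595.04/(1970 * 78.5398) m = 0.0361616 m ≈ 36.16 mm

36.16 mm


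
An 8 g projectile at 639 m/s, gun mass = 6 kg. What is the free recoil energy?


v_r = m_p*v_p/m_gun = 0.008*639/6 = 0.852 m/s, E_r = 0.5*m_gun*v_r^2 = 0.5*6*0.852^2 = 2.178 J

2.178 J


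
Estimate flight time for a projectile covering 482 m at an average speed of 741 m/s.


t = d/v = 482/741 = 0.6505 s

0.6505 s


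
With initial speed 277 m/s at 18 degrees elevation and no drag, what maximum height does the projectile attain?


H = (v0*sin(theta))^2 / (2g) = (277*sin(18°))^2 / (2*9.81) = 373.4 m

373.4 m


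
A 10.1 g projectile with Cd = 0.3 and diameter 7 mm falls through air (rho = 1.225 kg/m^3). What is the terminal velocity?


A = pi*(d/2)^2 = pi*(7/2000)^2 = 3.84845e-05 m^2
vt = sqrt(2mg/(Cd*rho*A)) = sqrt(2*0.0101*9.81/(0.3 * 1.225 * 3.84845e-05)) = 118.4 m/s

118.4 m/s


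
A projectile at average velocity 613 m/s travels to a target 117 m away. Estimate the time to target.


t = d/v = 117/613 = 0.1909 s

0.1909 s


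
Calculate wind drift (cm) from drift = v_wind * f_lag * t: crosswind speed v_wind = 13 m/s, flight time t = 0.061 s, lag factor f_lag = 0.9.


drift = v_wind * lag * t = 13 * 0.9 * 0.061 = 0.7137 m ≈ 71.37 cm

71.37 cm


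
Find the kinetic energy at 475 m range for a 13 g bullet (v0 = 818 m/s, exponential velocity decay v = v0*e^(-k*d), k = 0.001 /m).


v = v0*exp(-k*d) = 818*exp(-0.001*475) = 508.702 m/s
E = 0.5*m*v^2 = 0.5*0.013*508.702^2 = 1682 J

1682 J


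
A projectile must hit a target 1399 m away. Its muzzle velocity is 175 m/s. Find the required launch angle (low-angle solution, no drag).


sin(2*theta) = R*g/v0^2 = 1399*9.81/175^2 = 0.448137, theta = arcsin(0.448137)/2 = 13.31°

13.31 degrees


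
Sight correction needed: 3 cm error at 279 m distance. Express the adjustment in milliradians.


1 mrad subtends 1 cm per 10 m of range, so adj = error_cm / (dist_m / 10) = 3 / (279/10) = 0.1075 mrad

0.1075 mrad


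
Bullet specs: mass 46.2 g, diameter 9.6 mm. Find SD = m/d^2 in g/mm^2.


SD = m/d^2 = 46.2/9.6^2 = 0.5013 g/mm^2

0.5013 g/mm^2


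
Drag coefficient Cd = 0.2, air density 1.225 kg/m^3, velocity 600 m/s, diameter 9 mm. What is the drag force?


A = pi*(d/2)^2 = pi*(9/2000)^2 = 6.36173e-05 m^2
Fd = 0.5*Cd*rho*A*v^2 = 0.5*0.2*1.225*6.36173e-05*600^2 = 2.806 N

2.806 N


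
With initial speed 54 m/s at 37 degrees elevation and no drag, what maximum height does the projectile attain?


H = (v0*sin(theta))^2 / (2g) = (54*sin(37°))^2 / (2*9.81) = 53.83 m

53.83 m


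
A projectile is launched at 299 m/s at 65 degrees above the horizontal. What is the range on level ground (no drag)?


R = v0^2 * sin(2*theta) / g = 299^2 * sin(2*65°) / 9.81 = 6981 m

6981 m


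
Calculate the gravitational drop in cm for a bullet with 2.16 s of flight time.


drop = 0.5*g*t^2 = 0.5*9.81*2.16^2 = 22.8848 m ≈ 2288 cm

2288 cm


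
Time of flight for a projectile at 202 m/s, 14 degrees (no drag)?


T = 2*v0*sin(theta)/g = 2*202*sin(14°)/9.81 = 9.963 s

9.963 s


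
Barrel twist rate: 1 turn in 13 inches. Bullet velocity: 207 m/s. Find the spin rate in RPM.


twist_m = 13*0.0254 = 0.3302 m
spin = v/twist = 207/0.3302 = 626.8928 rev/s
RPM = spin*60 = 626.8928*60 ≈ 37614 RPM

37614 RPM


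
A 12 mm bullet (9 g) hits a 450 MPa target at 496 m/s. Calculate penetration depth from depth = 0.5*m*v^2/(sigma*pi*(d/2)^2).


A = pi*(d/2)^2 = pi*(12/2)^2 = 113.097 mm^2
E = 0.5*m*v^2 = 0.5*0.009*496^2 = 1107.07 J
depth = E/(sigma*A) = 1107.07 J / (450 MPa * 113.097 mm^2) = 1107.07/(450 * 113.097) m = 0.0217526 m ≈ 21.75 mm

21.75 mm


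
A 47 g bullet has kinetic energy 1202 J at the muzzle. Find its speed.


v = sqrt(2*E/m) = sqrt(2*1202/0.047) = 226.2 m/s

226.2 m/s


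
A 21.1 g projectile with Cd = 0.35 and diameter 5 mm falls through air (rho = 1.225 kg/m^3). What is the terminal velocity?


A = pi*(d/2)^2 = pi*(5/2000)^2 = 1.96350e-05 m^2
vt = sqrt(2mg/(Cd*rho*A)) = sqrt(2*0.0211*9.81/(0.35 * 1.225 * 1.96350e-05)) = 221.8 m/s

221.8 m/s


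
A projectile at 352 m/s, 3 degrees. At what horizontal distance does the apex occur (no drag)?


R = v0^2*sin(2*theta)/g = 352^2*sin(2*3°)/9.81 = 1320.23 m
apex_dist = R/2 = 1320.23/2 = 660.1 m

660.1 m


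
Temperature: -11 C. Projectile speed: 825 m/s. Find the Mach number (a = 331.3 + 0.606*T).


a = 331.3 + 0.606*(-11) = 324.634 m/s
M = v/a = 825/324.634 = 2.541

2.541


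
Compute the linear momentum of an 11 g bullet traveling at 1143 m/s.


p = m*v = 0.011*1143 = 12.57 kg·m/s

12.57 kg·m/s


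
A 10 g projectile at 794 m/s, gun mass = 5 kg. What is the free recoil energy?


v_r = m_p*v_p/m_gun = 0.01*794/5 = 1.588 m/s, E_r = 0.5*m_gun*v_r^2 = 0.5*5*1.588^2 = 6.304 J

6.304 J


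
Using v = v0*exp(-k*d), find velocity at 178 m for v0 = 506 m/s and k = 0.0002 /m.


v = v0*exp(-k*d) = 506*exp(-0.0002*178) = 488.3 m/s

488.3 m/s


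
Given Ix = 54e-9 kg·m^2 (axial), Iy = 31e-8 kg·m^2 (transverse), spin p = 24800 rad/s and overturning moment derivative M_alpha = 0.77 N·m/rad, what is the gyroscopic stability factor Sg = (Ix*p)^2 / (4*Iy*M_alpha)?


Sg = Ix^2 * p^2 / (4 * Iy * M_alpha) = (54e-9)^2 * 24800^2 / (4 * 31e-8 * 0.77) = 1.878

1.878


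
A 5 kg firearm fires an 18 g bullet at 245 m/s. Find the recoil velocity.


v_recoil = m_p * v_p / m_gun = 0.018 * 245 / 5 = 0.882 m/s

0.882 m/s


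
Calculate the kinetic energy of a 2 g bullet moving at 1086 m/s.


E = 0.5*m*v^2 = 0.5*0.002*1086^2 = 1179 J

1179 J


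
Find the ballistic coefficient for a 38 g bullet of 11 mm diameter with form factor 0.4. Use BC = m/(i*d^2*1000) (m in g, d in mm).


BC = m/(i*d^2*1000) = 38/(0.4 * 11^2 * 1000) = 0.0007851

0.0007851


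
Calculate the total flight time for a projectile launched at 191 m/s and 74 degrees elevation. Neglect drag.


T = 2*v0*sin(theta)/g = 2*191*sin(74°)/9.81 = 37.43 s

37.43 s


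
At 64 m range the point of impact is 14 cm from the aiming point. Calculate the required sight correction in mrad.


1 mrad subtends 1 cm per 10 m of range, so adj = error_cm / (dist_m / 10) = 14 / (64/10) = 2.188 mrad

2.188 mrad


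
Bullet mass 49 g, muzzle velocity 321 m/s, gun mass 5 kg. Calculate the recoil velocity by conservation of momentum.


v_recoil = m_p * v_p / m_gun = 0.049 * 321 / 5 = 3.146 m/s

3.146 m/s


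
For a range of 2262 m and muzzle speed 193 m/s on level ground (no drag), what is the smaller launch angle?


sin(2*theta) = R*g/v0^2 = 2262*9.81/193^2 = 0.595727, theta = arcsin(0.595727)/2 = 18.28°

18.28 degrees


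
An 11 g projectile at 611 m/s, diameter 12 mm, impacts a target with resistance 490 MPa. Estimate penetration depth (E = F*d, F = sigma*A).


A = pi*(d/2)^2 = pi*(12/2)^2 = 113.097 mm^2
E = 0.5*m*v^2 = 0.5*0.011*611^2 = 2053.27 J
depth = E/(sigma*A) = 2053.27 J / (490 MPa * 113.097 mm^2) = 2053.27/(490 * 113.097) m = 0.0370507 m ≈ 37.05 mm

37.05 mm


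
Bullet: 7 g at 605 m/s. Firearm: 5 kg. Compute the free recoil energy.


v_r = m_p*v_p/m_gun = 0.007*605/5 = 0.847 m/s, E_r = 0.5*m_gun*v_r^2 = 0.5*5*0.847^2 = 1.794 J

1.794 J


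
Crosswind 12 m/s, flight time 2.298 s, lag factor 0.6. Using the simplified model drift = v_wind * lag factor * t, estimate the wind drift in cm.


drift = v_wind * lag * t = 12 * 0.6 * 2.298 = 16.5456 m ≈ 1655 cm

1655 cm


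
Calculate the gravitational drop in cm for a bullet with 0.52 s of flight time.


drop = 0.5*g*t^2 = 0.5*9.81*0.52^2 = 1.32631 m ≈ 132.6 cm

132.6 cm


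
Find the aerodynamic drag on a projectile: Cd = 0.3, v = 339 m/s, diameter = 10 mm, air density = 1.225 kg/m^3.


A = pi*(d/2)^2 = pi*(10/2000)^2 = 7.85398e-05 m^2
Fd = 0.5*Cd*rho*A*v^2 = 0.5*0.3*1.225*7.85398e-05*339^2 = 1.659 N

1.659 N


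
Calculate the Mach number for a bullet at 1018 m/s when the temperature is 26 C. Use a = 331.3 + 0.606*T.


a = 331.3 + 0.606*(26) = 347.056 m/s
M = v/a = 1018/347.056 = 2.933

2.933


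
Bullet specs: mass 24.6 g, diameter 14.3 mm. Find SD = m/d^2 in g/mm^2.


SD = m/d^2 = 24.6/14.3^2 = 0.1203 g/mm^2

0.1203 g/mm^2


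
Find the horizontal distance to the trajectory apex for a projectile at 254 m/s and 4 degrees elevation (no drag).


R = v0^2*sin(2*theta)/g = 254^2*sin(2*4°)/9.81 = 915.279 m
apex_dist = R/2 = 915.279/2 = 457.6 m

457.6 m


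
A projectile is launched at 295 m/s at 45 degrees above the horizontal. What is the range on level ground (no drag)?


R = v0^2 * sin(2*theta) / g = 295^2 * sin(2*45°) / 9.81 = 8871 m

8871 m


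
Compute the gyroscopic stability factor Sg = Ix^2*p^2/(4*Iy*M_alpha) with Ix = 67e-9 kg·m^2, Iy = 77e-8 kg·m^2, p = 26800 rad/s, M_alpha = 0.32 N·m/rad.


Sg = Ix^2 * p^2 / (4 * Iy * M_alpha) = (67e-9)^2 * 26800^2 / (4 * 77e-8 * 0.32) = 3.271

3.271


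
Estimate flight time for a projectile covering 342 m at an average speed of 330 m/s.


t = d/v = 342/330 = 1.036 s

1.036 s


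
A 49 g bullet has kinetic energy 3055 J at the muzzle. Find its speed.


v = sqrt(2*E/m) = sqrt(2*3055/0.049) = 353.1 m/s

353.1 m/s


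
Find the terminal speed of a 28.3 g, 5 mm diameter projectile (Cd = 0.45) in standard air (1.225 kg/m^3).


A = pi*(d/2)^2 = pi*(5/2000)^2 = 1.96350e-05 m^2
vt = sqrt(2mg/(Cd*rho*A)) = sqrt(2*0.0283*9.81/(0.45 * 1.225 * 1.96350e-05)) = 226.5 m/s

226.5 m/s


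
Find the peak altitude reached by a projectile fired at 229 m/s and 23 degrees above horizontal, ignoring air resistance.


H = (v0*sin(theta))^2 / (2g) = (229*sin(23°))^2 / (2*9.81) = 408.1 m

408.1 m


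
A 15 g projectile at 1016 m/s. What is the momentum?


p = m*v = 0.015*1016 = 15.24 kg·m/s

15.24 kg·m/s


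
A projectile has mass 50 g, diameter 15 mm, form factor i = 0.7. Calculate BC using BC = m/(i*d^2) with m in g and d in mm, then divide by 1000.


BC = m/(i*d^2*1000) = 50/(0.7 * 15^2 * 1000) = 0.0003175

0.0003175


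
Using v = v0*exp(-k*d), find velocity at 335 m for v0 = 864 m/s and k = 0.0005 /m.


v = v0*exp(-k*d) = 864*exp(-0.0005*335) = 730.8 m/s

730.8 m/s


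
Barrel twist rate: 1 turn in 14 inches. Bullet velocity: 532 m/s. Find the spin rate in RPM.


twist_m = 14*0.0254 = 0.3556 m
spin = v/twist = 532/0.3556 = 1496.063 rev/s
RPM = spin*60 = 1496.063*60 ≈ 89764 RPM

89764 RPM


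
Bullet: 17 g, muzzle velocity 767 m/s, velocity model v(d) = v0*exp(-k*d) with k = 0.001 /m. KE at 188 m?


v = v0*exp(-k*d) = 767*exp(-0.001*188) = 635.547 m/s
E = 0.5*m*v^2 = 0.5*0.017*635.547^2 = 3433 J

3433 J


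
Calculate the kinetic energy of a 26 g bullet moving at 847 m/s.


E = 0.5*m*v^2 = 0.5*0.026*847^2 = 9326 J

9326 J


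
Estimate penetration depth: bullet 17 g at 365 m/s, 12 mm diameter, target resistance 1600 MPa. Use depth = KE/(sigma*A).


A = pi*(d/2)^2 = pi*(12/2)^2 = 113.097 mm^2
E = 0.5*m*v^2 = 0.5*0.017*365^2 = 1132.41 J
depth = E/(sigma*A) = 1132.41 J / (1600 MPa * 113.097 mm^2) = 1132.41/(1600 * 113.097) m = 0.00625795 m ≈ 6.258 mm

6.258 mm


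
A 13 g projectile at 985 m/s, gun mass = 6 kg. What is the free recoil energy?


v_r = m_p*v_p/m_gun = 0.013*985/6 = 2.13417 m/s, E_r = 0.5*m_gun*v_r^2 = 0.5*6*2.13417^2 = 13.66 J

13.66 J


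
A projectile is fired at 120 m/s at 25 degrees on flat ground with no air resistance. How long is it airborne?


T = 2*v0*sin(theta)/g = 2*120*sin(25°)/9.81 = 10.34 s

10.34 s


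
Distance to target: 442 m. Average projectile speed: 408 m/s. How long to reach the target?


t = d/v = 442/408 = 1.083 s

1.083 s


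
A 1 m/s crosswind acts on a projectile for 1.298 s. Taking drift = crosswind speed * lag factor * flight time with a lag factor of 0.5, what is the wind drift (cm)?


drift = v_wind * lag * t = 1 * 0.5 * 1.298 = 0.649 m ≈ 64.9 cm

64.9 cm


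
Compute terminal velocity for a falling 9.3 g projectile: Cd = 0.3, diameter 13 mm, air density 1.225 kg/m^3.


A = pi*(d/2)^2 = pi*(13/2000)^2 = 1.32732e-04 m^2
vt = sqrt(2mg/(Cd*rho*A)) = sqrt(2*0.0093*9.81/(0.3 * 1.225 * 1.32732e-04)) = 61.16 m/s

61.16 m/s


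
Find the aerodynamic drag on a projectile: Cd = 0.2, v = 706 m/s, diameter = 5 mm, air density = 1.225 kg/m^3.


A = pi*(d/2)^2 = pi*(5/2000)^2 = 1.96350e-05 m^2
Fd = 0.5*Cd*rho*A*v^2 = 0.5*0.2*1.225*1.96350e-05*706^2 = 1.199 N

1.199 N


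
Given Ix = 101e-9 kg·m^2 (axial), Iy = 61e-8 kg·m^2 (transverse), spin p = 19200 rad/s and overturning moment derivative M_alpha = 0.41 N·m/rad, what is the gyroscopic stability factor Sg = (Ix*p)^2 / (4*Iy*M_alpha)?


Sg = Ix^2 * p^2 / (4 * Iy * M_alpha) = (101e-9)^2 * 19200^2 / (4 * 61e-8 * 0.41) = 3.759

3.759


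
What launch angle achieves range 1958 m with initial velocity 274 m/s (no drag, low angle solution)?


sin(2*theta) = R*g/v0^2 = 1958*9.81/274^2 = 0.255847, theta = arcsin(0.255847)/2 = 7.412°

7.412 degrees


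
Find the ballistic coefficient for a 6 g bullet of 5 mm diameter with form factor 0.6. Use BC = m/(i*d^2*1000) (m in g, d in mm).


BC = m/(i*d^2*1000) = 6/(0.6 * 5^2 * 1000) = 0.0004

0.0004


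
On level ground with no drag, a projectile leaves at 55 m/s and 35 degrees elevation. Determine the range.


R = v0^2 * sin(2*theta) / g = 55^2 * sin(2*35°) / 9.81 = 289.8 m

289.8 m


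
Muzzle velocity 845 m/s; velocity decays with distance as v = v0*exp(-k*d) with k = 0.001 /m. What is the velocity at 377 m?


v = v0*exp(-k*d) = 845*exp(-0.001*377) = 579.6 m/s

579.6 m/s


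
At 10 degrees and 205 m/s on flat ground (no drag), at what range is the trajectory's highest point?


R = v0^2*sin(2*theta)/g = 205^2*sin(2*10°)/9.81 = 1465.18 m
apex_dist = R/2 = 1465.18/2 = 732.6 m

732.6 m


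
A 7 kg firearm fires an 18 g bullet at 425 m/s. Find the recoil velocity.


v_recoil = m_p * v_p / m_gun = 0.018 * 425 / 7 = 1.093 m/s

1.093 m/s


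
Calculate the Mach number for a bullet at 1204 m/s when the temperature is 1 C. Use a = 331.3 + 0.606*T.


a = 331.3 + 0.606*(1) = 331.906 m/s
M = v/a = 1204/331.906 = 3.628

3.628


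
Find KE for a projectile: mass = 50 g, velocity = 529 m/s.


E = 0.5*m*v^2 = 0.5*0.05*529^2 = 6996 J

6996 J


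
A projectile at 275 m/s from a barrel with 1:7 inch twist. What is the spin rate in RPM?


twist_m = 7*0.0254 = 0.1778 m
spin = v/twist = 275/0.1778 = 1546.682 rev/s
RPM = spin*60 = 1546.682*60 ≈ 92801 RPM

92801 RPM


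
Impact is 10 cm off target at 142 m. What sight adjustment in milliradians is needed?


1 mrad subtends 1 cm per 10 m of range, so adj = error_cm / (dist_m / 10) = 10 / (142/10) = 0.7042 mrad

0.7042 mrad


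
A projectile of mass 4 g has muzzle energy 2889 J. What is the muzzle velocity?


v = sqrt(2*E/m) = sqrt(2*2889/0.004) = 1202 m/s

1202 m/s


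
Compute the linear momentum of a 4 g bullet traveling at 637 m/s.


p = m*v = 0.004*637 = 2.548 kg·m/s

2.548 kg·m/s


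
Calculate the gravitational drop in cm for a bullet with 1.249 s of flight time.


drop = 0.5*g*t^2 = 0.5*9.81*1.249^2 = 7.6518 m ≈ 765.2 cm

765.2 cm


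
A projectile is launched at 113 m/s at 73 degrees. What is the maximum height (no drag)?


H = (v0*sin(theta))^2 / (2g) = (113*sin(73°))^2 / (2*9.81) = 595.2 m

595.2 m


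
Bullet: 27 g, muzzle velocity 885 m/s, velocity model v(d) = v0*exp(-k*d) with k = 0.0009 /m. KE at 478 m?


v = v0*exp(-k*d) = 885*exp(-0.0009*478) = 575.585 m/s
E = 0.5*m*v^2 = 0.5*0.027*575.585^2 = 4473 J

4473 J


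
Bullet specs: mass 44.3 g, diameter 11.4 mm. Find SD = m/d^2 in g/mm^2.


SD = m/d^2 = 44.3/11.4^2 = 0.3409 g/mm^2

0.3409 g/mm^2


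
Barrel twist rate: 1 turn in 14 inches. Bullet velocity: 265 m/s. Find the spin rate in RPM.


twist_m = 14*0.0254 = 0.3556 m
spin = v/twist = 265/0.3556 = 745.2193 rev/s
RPM = spin*60 = 745.2193*60 ≈ 44713 RPM

44713 RPM


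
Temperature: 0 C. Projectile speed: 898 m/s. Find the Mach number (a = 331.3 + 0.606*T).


a = 331.3 + 0.606*(0) = 331.3 m/s
M = v/a = 898/331.3 = 2.711

2.711


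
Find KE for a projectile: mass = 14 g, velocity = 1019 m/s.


E = 0.5*m*v^2 = 0.5*0.014*1019^2 = 7269 J

7269 J


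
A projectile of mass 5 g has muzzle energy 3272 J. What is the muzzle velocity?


v = sqrt(2*E/m) = sqrt(2*3272/0.005) = 1144 m/s

1144 m/s


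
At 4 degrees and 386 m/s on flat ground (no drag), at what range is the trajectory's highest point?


R = v0^2*sin(2*theta)/g = 386^2*sin(2*4°)/9.81 = 2113.79 m
apex_dist = R/2 = 2113.79/2 = 1057 m

1057 m


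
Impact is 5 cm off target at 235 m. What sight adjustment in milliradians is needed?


1 mrad subtends 1 cm per 10 m of range, so adj = error_cm / (dist_m / 10) = 5 / (235/10) = 0.2128 mrad

0.2128 mrad


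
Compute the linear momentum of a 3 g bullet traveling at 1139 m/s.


p = m*v = 0.003*1139 = 3.417 kg·m/s

3.417 kg·m/s


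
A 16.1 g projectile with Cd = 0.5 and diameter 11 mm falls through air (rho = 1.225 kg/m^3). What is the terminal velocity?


A = pi*(d/2)^2 = pi*(11/2000)^2 = 9.50332e-05 m^2
vt = sqrt(2mg/(Cd*rho*A)) = sqrt(2*0.0161*9.81/(0.5 * 1.225 * 9.50332e-05)) = 73.67 m/s

73.67 m/s


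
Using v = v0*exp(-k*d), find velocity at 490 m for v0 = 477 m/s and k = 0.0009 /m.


v = v0*exp(-k*d) = 477*exp(-0.0009*490) = 306.9 m/s

306.9 m/s


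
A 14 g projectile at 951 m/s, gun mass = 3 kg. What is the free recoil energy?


v_r = m_p*v_p/m_gun = 0.014*951/3 = 4.438 m/s, E_r = 0.5*m_gun*v_r^2 = 0.5*3*4.438^2 = 29.54 J

29.54 J


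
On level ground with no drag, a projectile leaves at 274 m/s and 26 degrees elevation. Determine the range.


R = v0^2 * sin(2*theta) / g = 274^2 * sin(2*26°) / 9.81 = 6031 m

6031 m


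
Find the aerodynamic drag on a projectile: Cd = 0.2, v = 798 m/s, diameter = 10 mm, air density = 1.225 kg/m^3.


A = pi*(d/2)^2 = pi*(10/2000)^2 = 7.85398e-05 m^2
Fd = 0.5*Cd*rho*A*v^2 = 0.5*0.2*1.225*7.85398e-05*798^2 = 6.127 N

6.127 N


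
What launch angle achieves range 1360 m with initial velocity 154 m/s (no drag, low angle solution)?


sin(2*theta) = R*g/v0^2 = 1360*9.81/154^2 = 0.562557, theta = arcsin(0.562557)/2 = 17.12°

17.12 degrees


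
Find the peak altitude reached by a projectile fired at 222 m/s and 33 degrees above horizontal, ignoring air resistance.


H = (v0*sin(theta))^2 / (2g) = (222*sin(33°))^2 / (2*9.81) = 745.1 m

745.1 m


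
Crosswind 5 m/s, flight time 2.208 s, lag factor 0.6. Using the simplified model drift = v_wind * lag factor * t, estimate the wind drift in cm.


drift = v_wind * lag * t = 5 * 0.6 * 2.208 = 6.624 m ≈ 662.4 cm

662.4 cm


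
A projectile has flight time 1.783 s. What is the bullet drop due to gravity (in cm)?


drop = 0.5*g*t^2 = 0.5*9.81*1.783^2 = 15.5934 m ≈ 1559 cm

1559 cm


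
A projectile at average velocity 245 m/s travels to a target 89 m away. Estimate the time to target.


t = d/v = 89/245 = 0.3633 s

0.3633 s


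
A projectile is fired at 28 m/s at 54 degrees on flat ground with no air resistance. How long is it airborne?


T = 2*v0*sin(theta)/g = 2*28*sin(54°)/9.81 = 4.618 s

4.618 s


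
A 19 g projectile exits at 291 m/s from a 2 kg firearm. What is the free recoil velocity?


v_recoil = m_p * v_p / m_gun = 0.019 * 291 / 2 = 2.764 m/s

2.764 m/s


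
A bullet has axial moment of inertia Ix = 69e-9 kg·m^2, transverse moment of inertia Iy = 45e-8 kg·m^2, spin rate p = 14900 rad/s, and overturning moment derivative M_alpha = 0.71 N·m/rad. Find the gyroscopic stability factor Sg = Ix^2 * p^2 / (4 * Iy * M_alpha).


Sg = Ix^2 * p^2 / (4 * Iy * M_alpha) = (69e-9)^2 * 14900^2 / (4 * 45e-8 * 0.71) = 0.8271

0.8271


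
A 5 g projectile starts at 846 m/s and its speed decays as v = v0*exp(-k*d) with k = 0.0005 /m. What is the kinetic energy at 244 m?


v = v0*exp(-k*d) = 846*exp(-0.0005*244) = 748.836 m/s
E = 0.5*m*v^2 = 0.5*0.005*748.836^2 = 1402 J

1402 J


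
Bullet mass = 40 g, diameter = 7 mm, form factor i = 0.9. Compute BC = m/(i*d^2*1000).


BC = m/(i*d^2*1000) = 40/(0.9 * 7^2 * 1000) = 0.000907

0.000907


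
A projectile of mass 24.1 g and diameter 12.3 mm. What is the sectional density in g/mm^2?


SD = m/d^2 = 24.1/12.3^2 = 0.1593 g/mm^2

0.1593 g/mm^2


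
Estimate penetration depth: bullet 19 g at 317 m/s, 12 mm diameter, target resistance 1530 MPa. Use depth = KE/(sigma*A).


A = pi*(d/2)^2 = pi*(12/2)^2 = 113.097 mm^2
E = 0.5*m*v^2 = 0.5*0.019*317^2 = 954.645 J
depth = E/(sigma*A) = 954.645 J / (1530 MPa * 113.097 mm^2) = 954.645/(1530 * 113.097) m = 0.00551694 m ≈ 5.517 mm

5.517 mm


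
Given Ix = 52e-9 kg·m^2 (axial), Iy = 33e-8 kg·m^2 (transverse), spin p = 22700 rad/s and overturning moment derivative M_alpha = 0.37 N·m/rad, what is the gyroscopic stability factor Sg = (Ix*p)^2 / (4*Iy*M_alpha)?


Sg = Ix^2 * p^2 / (4 * Iy * M_alpha) = (52e-9)^2 * 22700^2 / (4 * 33e-8 * 0.37) = 2.853

2.853


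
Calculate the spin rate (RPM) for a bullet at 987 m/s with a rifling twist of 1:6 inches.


twist_m = 6*0.0254 = 0.1524 m
spin = v/twist = 987/0.1524 = 6476.378 rev/s
RPM = spin*60 = 6476.378*60 ≈ 388583 RPM

388583 RPM


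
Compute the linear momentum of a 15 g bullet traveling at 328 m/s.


p = m*v = 0.015*328 = 4.92 kg·m/s

4.92 kg·m/s


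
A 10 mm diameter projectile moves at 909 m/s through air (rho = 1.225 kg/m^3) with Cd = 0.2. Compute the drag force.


A = pi*(d/2)^2 = pi*(10/2000)^2 = 7.85398e-05 m^2
Fd = 0.5*Cd*rho*A*v^2 = 0.5*0.2*1.225*7.85398e-05*909^2 = 7.95 N

7.95 N


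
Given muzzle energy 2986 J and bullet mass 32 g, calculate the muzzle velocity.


v = sqrt(2*E/m) = sqrt(2*2986/0.032) = 432 m/s

432 m/s


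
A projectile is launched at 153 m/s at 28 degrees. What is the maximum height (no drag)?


H = (v0*sin(theta))^2 / (2g) = (153*sin(28°))^2 / (2*9.81) = 263 m

263 m


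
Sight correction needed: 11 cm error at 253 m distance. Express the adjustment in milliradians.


1 mrad subtends 1 cm per 10 m of range, so adj = error_cm / (dist_m / 10) = 11 / (253/10) = 0.4348 mrad

0.4348 mrad


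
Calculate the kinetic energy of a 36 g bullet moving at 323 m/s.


E = 0.5*m*v^2 = 0.5*0.036*323^2 = 1878 J

1878 J


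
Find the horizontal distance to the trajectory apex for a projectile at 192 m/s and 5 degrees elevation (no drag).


R = v0^2*sin(2*theta)/g = 192^2*sin(2*5°)/9.81 = 652.535 m
apex_dist = R/2 = 652.535/2 = 326.3 m

326.3 m


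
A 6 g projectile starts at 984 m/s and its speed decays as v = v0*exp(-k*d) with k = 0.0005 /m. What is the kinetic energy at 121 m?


v = v0*exp(-k*d) = 984*exp(-0.0005*121) = 926.233 m/s
E = 0.5*m*v^2 = 0.5*0.006*926.233^2 = 2574 J

2574 J


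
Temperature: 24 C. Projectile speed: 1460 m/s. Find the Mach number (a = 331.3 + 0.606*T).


a = 331.3 + 0.606*(24) = 345.844 m/s
M = v/a = 1460/345.844 = 4.222

4.222


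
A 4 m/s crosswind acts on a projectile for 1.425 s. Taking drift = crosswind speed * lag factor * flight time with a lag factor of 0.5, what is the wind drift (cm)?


drift = v_wind * lag * t = 4 * 0.5 * 1.425 = 2.85 m ≈ 285 cm

285 cm


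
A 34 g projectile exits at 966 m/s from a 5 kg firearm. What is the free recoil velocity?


v_recoil = m_p * v_p / m_gun = 0.034 * 966 / 5 = 6.569 m/s

6.569 m/s


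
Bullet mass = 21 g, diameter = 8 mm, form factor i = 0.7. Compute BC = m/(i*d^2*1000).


BC = m/(i*d^2*1000) = 21/(0.7 * 8^2 * 1000) = 0.0004687

0.0004687


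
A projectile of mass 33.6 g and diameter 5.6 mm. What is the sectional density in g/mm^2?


SD = m/d^2 = 33.6/5.6^2 = 1.071 g/mm^2

1.071 g/mm^2


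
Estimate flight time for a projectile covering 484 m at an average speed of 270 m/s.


t = d/v = 484/270 = 1.793 s

1.793 s


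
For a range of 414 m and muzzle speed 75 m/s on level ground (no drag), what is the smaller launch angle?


sin(2*theta) = R*g/v0^2 = 414*9.81/75^2 = 0.722016, theta = arcsin(0.722016)/2 = 23.11°

23.11 degrees


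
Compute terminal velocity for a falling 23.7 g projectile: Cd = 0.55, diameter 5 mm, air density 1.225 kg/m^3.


A = pi*(d/2)^2 = pi*(5/2000)^2 = 1.96350e-05 m^2
vt = sqrt(2mg/(Cd*rho*A)) = sqrt(2*0.0237*9.81/(0.55 * 1.225 * 1.96350e-05)) = 187.5 m/s

187.5 m/s


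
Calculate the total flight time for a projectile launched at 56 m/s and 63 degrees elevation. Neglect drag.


T = 2*v0*sin(theta)/g = 2*56*sin(63°)/9.81 = 10.17 s

10.17 s


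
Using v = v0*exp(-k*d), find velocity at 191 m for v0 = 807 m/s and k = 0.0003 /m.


v = v0*exp(-k*d) = 807*exp(-0.0003*191) = 762.1 m/s

762.1 m/s


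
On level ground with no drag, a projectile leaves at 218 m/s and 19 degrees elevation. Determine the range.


R = v0^2 * sin(2*theta) / g = 218^2 * sin(2*19°) / 9.81 = 2983 m

2983 m


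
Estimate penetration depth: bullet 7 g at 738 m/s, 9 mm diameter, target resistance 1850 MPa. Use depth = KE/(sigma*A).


A = pi*(d/2)^2 = pi*(9/2)^2 = 63.6173 mm^2
E = 0.5*m*v^2 = 0.5*0.007*738^2 = 1906.25 J
depth = E/(sigma*A) = 1906.25 J / (1850 MPa * 63.6173 mm^2) = 1906.25/(1850 * 63.6173) m = 0.016197 m ≈ 16.2 mm

16.2 mm


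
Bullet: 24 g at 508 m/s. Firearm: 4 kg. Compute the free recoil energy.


v_r = m_p*v_p/m_gun = 0.024*508/4 = 3.048 m/s, E_r = 0.5*m_gun*v_r^2 = 0.5*4*3.048^2 = 18.58 J

18.58 J


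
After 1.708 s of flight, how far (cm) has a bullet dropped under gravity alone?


drop = 0.5*g*t^2 = 0.5*9.81*1.708^2 = 14.3092 m ≈ 1431 cm

1431 cm


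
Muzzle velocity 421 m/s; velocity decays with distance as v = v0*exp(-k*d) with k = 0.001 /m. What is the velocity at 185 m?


v = v0*exp(-k*d) = 421*exp(-0.001*185) = 349.9 m/s

349.9 m/s


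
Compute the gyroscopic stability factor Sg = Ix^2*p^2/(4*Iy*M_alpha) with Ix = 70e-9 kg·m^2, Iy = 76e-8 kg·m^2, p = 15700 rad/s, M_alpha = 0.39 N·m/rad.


Sg = Ix^2 * p^2 / (4 * Iy * M_alpha) = (70e-9)^2 * 15700^2 / (4 * 76e-8 * 0.39) = 1.019

1.019


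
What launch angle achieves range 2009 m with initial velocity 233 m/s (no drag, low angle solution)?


sin(2*theta) = R*g/v0^2 = 2009*9.81/233^2 = 0.363025, theta = arcsin(0.363025)/2 = 10.64°

10.64 degrees


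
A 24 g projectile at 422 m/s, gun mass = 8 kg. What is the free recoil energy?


v_r = m_p*v_p/m_gun = 0.024*422/8 = 1.266 m/s, E_r = 0.5*m_gun*v_r^2 = 0.5*8*1.266^2 = 6.411 J

6.411 J


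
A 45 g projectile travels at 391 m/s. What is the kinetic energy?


E = 0.5*m*v^2 = 0.5*0.045*391^2 = 3440 J

3440 J


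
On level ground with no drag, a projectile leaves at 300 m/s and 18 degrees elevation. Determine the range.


R = v0^2 * sin(2*theta) / g = 300^2 * sin(2*18°) / 9.81 = 5393 m

5393 m


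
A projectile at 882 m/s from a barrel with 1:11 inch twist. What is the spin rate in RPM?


twist_m = 11*0.0254 = 0.2794 m
spin = v/twist = 882/0.2794 = 3156.764 rev/s
RPM = spin*60 = 3156.764*60 ≈ 189406 RPM

189406 RPM


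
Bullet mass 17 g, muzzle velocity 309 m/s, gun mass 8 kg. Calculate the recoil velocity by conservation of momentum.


v_recoil = m_p * v_p / m_gun = 0.017 * 309 / 8 = 0.6566 m/s

0.6566 m/s


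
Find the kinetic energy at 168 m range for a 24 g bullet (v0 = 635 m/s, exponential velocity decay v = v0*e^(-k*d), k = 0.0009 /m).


v = v0*exp(-k*d) = 635*exp(-0.0009*168) = 545.894 m/s
E = 0.5*m*v^2 = 0.5*0.024*545.894^2 = 3576 J

3576 J


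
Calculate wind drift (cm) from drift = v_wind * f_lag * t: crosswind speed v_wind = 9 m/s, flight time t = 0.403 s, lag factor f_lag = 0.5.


drift = v_wind * lag * t = 9 * 0.5 * 0.403 = 1.8135 m ≈ 181.4 cm

181.4 cm


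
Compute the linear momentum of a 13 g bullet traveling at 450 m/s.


p = m*v = 0.013*450 = 5.85 kg·m/s

5.85 kg·m/s


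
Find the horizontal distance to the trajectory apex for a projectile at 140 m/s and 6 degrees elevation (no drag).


R = v0^2*sin(2*theta)/g = 140^2*sin(2*6°)/9.81 = 415.4 m
apex_dist = R/2 = 415.4/2 = 207.7 m

207.7 m


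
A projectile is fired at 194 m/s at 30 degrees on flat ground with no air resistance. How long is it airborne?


T = 2*v0*sin(theta)/g = 2*194*sin(30°)/9.81 = 19.78 s

19.78 s


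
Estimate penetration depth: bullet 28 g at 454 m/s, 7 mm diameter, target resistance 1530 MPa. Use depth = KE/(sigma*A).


A = pi*(d/2)^2 = pi*(7/2)^2 = 38.4845 mm^2
E = 0.5*m*v^2 = 0.5*0.028*454^2 = 2885.62 J
depth = E/(sigma*A) = 2885.62 J / (1530 MPa * 38.4845 mm^2) = 2885.62/(1530 * 38.4845) m = 0.0490075 m ≈ 49.01 mm

49.01 mm


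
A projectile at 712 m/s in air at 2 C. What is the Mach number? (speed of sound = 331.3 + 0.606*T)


a = 331.3 + 0.606*(2) = 332.512 m/s
M = v/a = 712/332.512 = 2.141

2.141


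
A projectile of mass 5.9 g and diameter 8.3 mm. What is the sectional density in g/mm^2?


SD = m/d^2 = 5.9/8.3^2 = 0.08564 g/mm^2

0.08564 g/mm^2


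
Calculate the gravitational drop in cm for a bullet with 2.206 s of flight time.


drop = 0.5*g*t^2 = 0.5*9.81*2.206^2 = 23.8699 m ≈ 2387 cm

2387 cm


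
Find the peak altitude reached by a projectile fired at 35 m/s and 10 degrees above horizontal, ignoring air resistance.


H = (v0*sin(theta))^2 / (2g) = (35*sin(10°))^2 / (2*9.81) = 1.883 m

1.883 m


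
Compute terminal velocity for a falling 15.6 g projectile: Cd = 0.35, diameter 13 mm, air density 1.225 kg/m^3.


A = pi*(d/2)^2 = pi*(13/2000)^2 = 1.32732e-04 m^2
vt = sqrt(2mg/(Cd*rho*A)) = sqrt(2*0.0156*9.81/(0.35 * 1.225 * 1.32732e-04)) = 73.34 m/s

73.34 m/s


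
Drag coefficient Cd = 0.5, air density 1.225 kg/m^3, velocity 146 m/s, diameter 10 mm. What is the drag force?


A = pi*(d/2)^2 = pi*(10/2000)^2 = 7.85398e-05 m^2
Fd = 0.5*Cd*rho*A*v^2 = 0.5*0.5*1.225*7.85398e-05*146^2 = 0.5127 N

0.5127 N


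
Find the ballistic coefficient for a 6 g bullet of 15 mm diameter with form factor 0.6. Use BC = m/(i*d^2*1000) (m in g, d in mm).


BC = m/(i*d^2*1000) = 6/(0.6 * 15^2 * 1000) = 4.444e-05

4.444e-05


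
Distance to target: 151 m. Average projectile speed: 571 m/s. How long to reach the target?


t = d/v = 151/571 = 0.2644 s

0.2644 s


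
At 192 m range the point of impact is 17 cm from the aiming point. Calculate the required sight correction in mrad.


1 mrad subtends 1 cm per 10 m of range, so adj = error_cm / (dist_m / 10) = 17 / (192/10) = 0.8854 mrad

0.8854 mrad


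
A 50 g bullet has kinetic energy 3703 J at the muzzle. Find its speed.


v = sqrt(2*E/m) = sqrt(2*3703/0.05) = 384.9 m/s

384.9 m/s


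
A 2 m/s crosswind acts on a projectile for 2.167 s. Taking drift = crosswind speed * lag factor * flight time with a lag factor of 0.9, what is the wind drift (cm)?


drift = v_wind * lag * t = 2 * 0.9 * 2.167 = 3.9006 m ≈ 390.1 cm

390.1 cm


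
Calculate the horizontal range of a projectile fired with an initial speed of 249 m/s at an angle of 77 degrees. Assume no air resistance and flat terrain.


R = v0^2 * sin(2*theta) / g = 249^2 * sin(2*77°) / 9.81 = 2771 m

2771 m


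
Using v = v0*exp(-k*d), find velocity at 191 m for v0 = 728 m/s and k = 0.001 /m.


v = v0*exp(-k*d) = 728*exp(-0.001*191) = 601.4 m/s

601.4 m/s


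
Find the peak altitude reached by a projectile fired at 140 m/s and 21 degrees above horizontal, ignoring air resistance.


H = (v0*sin(theta))^2 / (2g) = (140*sin(21°))^2 / (2*9.81) = 128.3 m

128.3 m


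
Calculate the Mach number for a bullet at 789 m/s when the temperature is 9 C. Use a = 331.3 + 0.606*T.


a = 331.3 + 0.606*(9) = 336.754 m/s
M = v/a = 789/336.754 = 2.343

2.343


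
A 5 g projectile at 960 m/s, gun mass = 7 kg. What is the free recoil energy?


v_r = m_p*v_p/m_gun = 0.005*960/7 = 0.685714 m/s, E_r = 0.5*m_gun*v_r^2 = 0.5*7*0.685714^2 = 1.646 J

1.646 J


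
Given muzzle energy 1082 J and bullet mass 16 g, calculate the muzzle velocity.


v = sqrt(2*E/m) = sqrt(2*1082/0.016) = 367.8 m/s

367.8 m/s


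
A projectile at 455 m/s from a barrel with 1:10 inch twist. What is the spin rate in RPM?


twist_m = 10*0.0254 = 0.254 m
spin = v/twist = 455/0.254 = 1791.339 rev/s
RPM = spin*60 = 1791.339*60 ≈ 107480 RPM

107480 RPM


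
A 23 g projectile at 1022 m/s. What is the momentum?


p = m*v = 0.023*1022 = 23.51 kg·m/s

23.51 kg·m/s


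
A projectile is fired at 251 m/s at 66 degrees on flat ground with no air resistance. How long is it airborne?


T = 2*v0*sin(theta)/g = 2*251*sin(66°)/9.81 = 46.75 s

46.75 s


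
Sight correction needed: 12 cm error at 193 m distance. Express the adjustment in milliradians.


1 mrad subtends 1 cm per 10 m of range, so adj = error_cm / (dist_m / 10) = 12 / (193/10) = 0.6218 mrad

0.6218 mrad


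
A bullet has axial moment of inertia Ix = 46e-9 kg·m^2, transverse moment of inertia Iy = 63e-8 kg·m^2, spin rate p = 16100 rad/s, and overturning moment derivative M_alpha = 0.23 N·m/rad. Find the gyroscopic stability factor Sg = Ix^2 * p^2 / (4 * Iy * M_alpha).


Sg = Ix^2 * p^2 / (4 * Iy * M_alpha) = (46e-9)^2 * 16100^2 / (4 * 63e-8 * 0.23) = 0.9463

0.9463


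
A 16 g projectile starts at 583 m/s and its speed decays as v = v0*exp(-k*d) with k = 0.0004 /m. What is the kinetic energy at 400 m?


v = v0*exp(-k*d) = 583*exp(-0.0004*400) = 496.8 m/s
E = 0.5*m*v^2 = 0.5*0.016*496.8^2 = 1974 J

1974 J


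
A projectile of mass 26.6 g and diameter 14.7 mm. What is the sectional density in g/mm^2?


SD = m/d^2 = 26.6/14.7^2 = 0.1231 g/mm^2

0.1231 g/mm^2


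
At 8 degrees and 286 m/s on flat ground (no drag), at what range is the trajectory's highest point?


R = v0^2*sin(2*theta)/g = 286^2*sin(2*8°)/9.81 = 2298.27 m
apex_dist = R/2 = 2298.27/2 = 1149 m

1149 m


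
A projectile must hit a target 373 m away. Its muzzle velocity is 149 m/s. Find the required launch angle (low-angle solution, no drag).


sin(2*theta) = R*g/v0^2 = 373*9.81/149^2 = 0.164818, theta = arcsin(0.164818)/2 = 4.743°

4.743 degrees


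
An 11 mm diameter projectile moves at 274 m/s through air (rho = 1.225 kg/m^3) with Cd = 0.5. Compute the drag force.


A = pi*(d/2)^2 = pi*(11/2000)^2 = 9.50332e-05 m^2
Fd = 0.5*Cd*rho*A*v^2 = 0.5*0.5*1.225*9.50332e-05*274^2 = 2.185 N

2.185 N


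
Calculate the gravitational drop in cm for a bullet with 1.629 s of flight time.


drop = 0.5*g*t^2 = 0.5*9.81*1.629^2 = 13.0161 m ≈ 1302 cm

1302 cm


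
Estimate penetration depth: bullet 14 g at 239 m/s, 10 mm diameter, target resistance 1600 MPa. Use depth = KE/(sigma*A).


A = pi*(d/2)^2 = pi*(10/2)^2 = 78.5398 mm^2
E = 0.5*m*v^2 = 0.5*0.014*239^2 = 399.847 J
depth = E/(sigma*A) = 399.847 J / (1600 MPa * 78.5398 mm^2) = 399.847/(1600 * 78.5398) m = 0.00318188 m ≈ 3.182 mm

3.182 mm
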